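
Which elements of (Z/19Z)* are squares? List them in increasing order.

1,4,5,6,7,9,11,16,17

Square k = 1,…,9 (k and 19−k give the same square):
1²=1, 2²=4, 3²=9, 4²=16, 5²≡6, 6²≡17, 7²≡11, 8²≡7, 9²≡5 (mod 19).
So the quadratic residues mod 19 are {1, 4, 5, 6, 7, 9, 11, 16, 17}.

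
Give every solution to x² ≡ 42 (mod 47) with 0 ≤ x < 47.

Since 47 ≡ 3 (mod 4), a square root of 42 is 42^((47+1)/4) = 42^12 mod 47.
Repeated squaring: 42^2≡25, 42^4≡14, 42^8≡8 (mod 47).
42^12 = 42^(8+4) ≡ 18 (mod 47).
Check: 18² = 324 ≡ 42 (mod 47). The two roots are 18 and 29.

18, 29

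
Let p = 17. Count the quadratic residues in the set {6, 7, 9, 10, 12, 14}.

(6/17) = -1 → non-residue.
(7/17) = -1 → non-residue.
(9/17) = +1 → QR.
(10/17) = -1 → non-residue.
(12/17) = -1 → non-residue.
(14/17) = -1 → non-residue.
Total quadratic residues among the 6: 1.

1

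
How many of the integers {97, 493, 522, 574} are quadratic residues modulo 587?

2

(97/587) = -1 → non-residue.
(493/587) = +1 → QR.
(522/587) = -1 → non-residue.
(574/587) = +1 → QR.
Total quadratic residues among the 4: 2.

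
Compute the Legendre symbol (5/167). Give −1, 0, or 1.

-1

Reciprocity: 5 ≡ 1 and 167 ≡ 3 (mod 4), so (5/167) = +(167/5).
Reduce top mod 5: now compute (2/5).
Pull out 2: since 5 ≡ 5 (mod 8), (2/5) = -1.
Reached (1/5) = 1. Collecting the sign flips along the way, the symbol is -1.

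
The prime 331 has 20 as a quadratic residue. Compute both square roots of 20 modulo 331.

Since 331 ≡ 3 (mod 4), a square root of 20 is 20^((331+1)/4) = 20^83 mod 331.
Repeated squaring: 20^2≡69, 20^4≡127, 20^8≡241, 20^16≡156, 20^32≡173, 20^64≡139 (mod 331).
20^83 = 20^(64+16+2+1) ≡ 196 (mod 331).
Check: 196² = 38416 ≡ 20 (mod 331). The two roots are 135 and 196.

135, 196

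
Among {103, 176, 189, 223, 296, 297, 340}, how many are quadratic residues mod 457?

(103/457) = -1 → non-residue.
(176/457) = -1 → non-residue.
(189/457) = +1 → QR.
(223/457) = -1 → non-residue.
(296/457) = -1 → non-residue.
(297/457) = -1 → non-residue.
(340/457) = -1 → non-residue.
Total quadratic residues among the 7: 1.

1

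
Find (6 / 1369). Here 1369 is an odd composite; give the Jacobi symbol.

1

Pull out 2: since 1369 ≡ 1 (mod 8), (2/1369) = +1.
Reciprocity: 3 ≡ 3 and 1369 ≡ 1 (mod 4), so (3/1369) = +(1369/3).
Reduce top mod 3: now compute (1/3).
Reached (1/3) = 1. Collecting the sign flips along the way, the symbol is +1.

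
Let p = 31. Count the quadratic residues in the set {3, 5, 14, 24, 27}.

(3/31) = -1 → non-residue.
(5/31) = +1 → QR.
(14/31) = +1 → QR.
(24/31) = -1 → non-residue.
(27/31) = -1 → non-residue.
Total quadratic residues among the 5: 2.

2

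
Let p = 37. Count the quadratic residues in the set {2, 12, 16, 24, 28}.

(2/37) = -1 → non-residue.
(12/37) = +1 → QR.
(16/37) = +1 → QR.
(24/37) = -1 → non-residue.
(28/37) = +1 → QR.
Total quadratic residues among the 5: 3.

3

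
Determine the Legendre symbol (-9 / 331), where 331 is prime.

Euler's criterion: (-9/331) ≡ 322^165 (mod 331).
322^2 ≡ 81 (mod 331)
322^4 ≡ 272 (mod 331)
322^8 ≡ 171 (mod 331)
322^16 ≡ 113 (mod 331)
322^32 ≡ 191 (mod 331)
322^64 ≡ 71 (mod 331)
322^128 ≡ 76 (mod 331)
322^165 = 322^(128+32+4+1) ≡ 330 (mod 331).
Result is 330 ≡ −1, so (-9/331) = −1.

-1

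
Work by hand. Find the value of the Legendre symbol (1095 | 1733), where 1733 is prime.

Reciprocity: 1095 ≡ 3 and 1733 ≡ 1 (mod 4), so (1095/1733) = +(1733/1095).
Reduce top mod 1095: now compute (638/1095).
Pull out 2: since 1095 ≡ 7 (mod 8), (2/1095) = +1.
Reciprocity: 319 ≡ 3 and 1095 ≡ 3 (mod 4), so (319/1095) = −(1095/319).
Reduce top mod 319: now compute (138/319).
Pull out 2: since 319 ≡ 7 (mod 8), (2/319) = +1.
Reciprocity: 69 ≡ 1 and 319 ≡ 3 (mod 4), so (69/319) = +(319/69).
Reduce top mod 69: now compute (43/69).
Reciprocity: 43 ≡ 3 and 69 ≡ 1 (mod 4), so (43/69) = +(69/43).
Reduce top mod 43: now compute (26/43).
Pull out 2: since 43 ≡ 3 (mod 8), (2/43) = -1.
Reciprocity: 13 ≡ 1 and 43 ≡ 3 (mod 4), so (13/43) = +(43/13).
Reduce top mod 13: now compute (4/13).
Pull out 2^2: since 13 ≡ 5 (mod 8), (2/13) = -1, so (2/13)^2 = +1.
Reached (1/13) = 1. Collecting the sign flips along the way, the symbol is +1.

1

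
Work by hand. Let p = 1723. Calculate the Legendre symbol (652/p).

-1

Pull out 2^2: since 1723 ≡ 3 (mod 8), (2/1723) = -1, so (2/1723)^2 = +1.
Reciprocity: 163 ≡ 3 and 1723 ≡ 3 (mod 4), so (163/1723) = −(1723/163).
Reduce top mod 163: now compute (93/163).
Reciprocity: 93 ≡ 1 and 163 ≡ 3 (mod 4), so (93/163) = +(163/93).
Reduce top mod 93: now compute (70/93).
Pull out 2: since 93 ≡ 5 (mod 8), (2/93) = -1.
Reciprocity: 35 ≡ 3 and 93 ≡ 1 (mod 4), so (35/93) = +(93/35).
Reduce top mod 35: now compute (23/35).
Reciprocity: 23 ≡ 3 and 35 ≡ 3 (mod 4), so (23/35) = −(35/23).
Reduce top mod 23: now compute (12/23).
Pull out 2^2: since 23 ≡ 7 (mod 8), (2/23) = +1, so (2/23)^2 = +1.
Reciprocity: 3 ≡ 3 and 23 ≡ 3 (mod 4), so (3/23) = −(23/3).
Reduce top mod 3: now compute (2/3).
Pull out 2: since 3 ≡ 3 (mod 8), (2/3) = -1.
Reached (1/3) = 1. Collecting the sign flips along the way, the symbol is -1.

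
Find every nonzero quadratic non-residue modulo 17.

3, 5, 6, 7, 10, 11, 12, 14

Square k = 1,…,8 (k and 17−k give the same square):
1²=1, 2²=4, 3²=9, 4²=16, 5²≡8, 6²≡2, 7²≡15, 8²≡13 (mod 17).
The residues are {1, 2, 4, 8, 9, 13, 15, 16}; the non-residues are the remaining 8 nonzero classes.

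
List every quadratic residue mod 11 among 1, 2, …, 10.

Square k = 1,…,5 (k and 11−k give the same square):
1²=1, 2²=4, 3²=9, 4²≡5, 5²≡3 (mod 11).
So the quadratic residues mod 11 are {1, 3, 4, 5, 9}.

1,3,4,5,9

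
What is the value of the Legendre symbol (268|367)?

1

Euler's criterion: (268/367) ≡ 268^183 (mod 367).
268^2 ≡ 259 (mod 367)
268^4 ≡ 287 (mod 367)
268^8 ≡ 161 (mod 367)
268^16 ≡ 231 (mod 367)
268^32 ≡ 146 (mod 367)
268^64 ≡ 30 (mod 367)
268^128 ≡ 166 (mod 367)
268^183 = 268^(128+32+16+4+2+1) ≡ 1 (mod 367).
Result is 1, so (268/367) = 1.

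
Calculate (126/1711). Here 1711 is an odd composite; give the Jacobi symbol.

Pull out 2: since 1711 ≡ 7 (mod 8), (2/1711) = +1.
Reciprocity: 63 ≡ 3 and 1711 ≡ 3 (mod 4), so (63/1711) = −(1711/63).
Reduce top mod 63: now compute (10/63).
Pull out 2: since 63 ≡ 7 (mod 8), (2/63) = +1.
Reciprocity: 5 ≡ 1 and 63 ≡ 3 (mod 4), so (5/63) = +(63/5).
Reduce top mod 5: now compute (3/5).
Reciprocity: 3 ≡ 3 and 5 ≡ 1 (mod 4), so (3/5) = +(5/3).
Reduce top mod 3: now compute (2/3).
Pull out 2: since 3 ≡ 3 (mod 8), (2/3) = -1.
Reached (1/3) = 1. Collecting the sign flips along the way, the symbol is +1.

1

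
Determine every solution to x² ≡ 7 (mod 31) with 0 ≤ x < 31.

Since 31 ≡ 3 (mod 4), a square root of 7 is 7^((31+1)/4) = 7^8 mod 31.
Repeated squaring: 7^2≡18, 7^4≡14, 7^8≡10 (mod 31).
7^8 = 7^(8) ≡ 10 (mod 31).
Check: 10² = 100 ≡ 7 (mod 31). The two roots are 10 and 21.

10, 21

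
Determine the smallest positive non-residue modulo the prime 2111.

7

(2/2111) = +1, so 2 is a residue.
(3/2111) = +1, so 3 is a residue.
(4/2111) = +1, so 4 is a residue.
(5/2111) = +1, so 5 is a residue.
(6/2111) = +1, so 6 is a residue.
(7/2111) = −1, so 7 is the smallest positive non-residue mod 2111.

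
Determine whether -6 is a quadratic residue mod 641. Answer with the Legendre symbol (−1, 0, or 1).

First reduce: -6 ≡ 635 (mod 641).
Reciprocity: 635 ≡ 3 and 641 ≡ 1 (mod 4), so (635/641) = +(641/635).
Reduce top mod 635: now compute (6/635).
Pull out 2: since 635 ≡ 3 (mod 8), (2/635) = -1.
Reciprocity: 3 ≡ 3 and 635 ≡ 3 (mod 4), so (3/635) = −(635/3).
Reduce top mod 3: now compute (2/3).
Pull out 2: since 3 ≡ 3 (mod 8), (2/3) = -1.
Reached (1/3) = 1. Collecting the sign flips along the way, the symbol is -1.

-1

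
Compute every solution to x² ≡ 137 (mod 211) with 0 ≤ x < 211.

83, 128

Since 211 ≡ 3 (mod 4), a square root of 137 is 137^((211+1)/4) = 137^53 mod 211.
Repeated squaring: 137^2≡201, 137^4≡100, 137^8≡83, 137^16≡137, 137^32≡201 (mod 211).
137^53 = 137^(32+16+4+1) ≡ 83 (mod 211).
Check: 83² = 6889 ≡ 137 (mod 211). The two roots are 83 and 128.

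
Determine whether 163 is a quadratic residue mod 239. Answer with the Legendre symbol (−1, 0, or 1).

Euler's criterion: (163/239) ≡ 163^119 (mod 239).
163^2 ≡ 40 (mod 239)
163^4 ≡ 166 (mod 239)
163^8 ≡ 71 (mod 239)
163^16 ≡ 22 (mod 239)
163^32 ≡ 6 (mod 239)
163^64 ≡ 36 (mod 239)
163^119 = 163^(64+32+16+4+2+1) ≡ 1 (mod 239).
Result is 1, so (163/239) = 1.

1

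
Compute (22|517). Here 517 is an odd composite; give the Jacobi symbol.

Pull out 2: since 517 ≡ 5 (mod 8), (2/517) = -1.
Reciprocity: 11 ≡ 3 and 517 ≡ 1 (mod 4), so (11/517) = +(517/11).
Reduce top mod 11: now compute (0/11).
Top reduces to 0: gcd > 1, so the symbol is 0.

0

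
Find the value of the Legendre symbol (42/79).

Euler's criterion: (42/79) ≡ 42^39 (mod 79).
42^2 ≡ 26 (mod 79)
42^4 ≡ 44 (mod 79)
42^8 ≡ 40 (mod 79)
42^16 ≡ 20 (mod 79)
42^32 ≡ 5 (mod 79)
42^39 = 42^(32+4+2+1) ≡ 1 (mod 79).
Result is 1, so (42/79) = 1.

1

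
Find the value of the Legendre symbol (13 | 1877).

-1

Reciprocity: 13 ≡ 1 and 1877 ≡ 1 (mod 4), so (13/1877) = +(1877/13).
Reduce top mod 13: now compute (5/13).
Reciprocity: 5 ≡ 1 and 13 ≡ 1 (mod 4), so (5/13) = +(13/5).
Reduce top mod 5: now compute (3/5).
Reciprocity: 3 ≡ 3 and 5 ≡ 1 (mod 4), so (3/5) = +(5/3).
Reduce top mod 3: now compute (2/3).
Pull out 2: since 3 ≡ 3 (mod 8), (2/3) = -1.
Reached (1/3) = 1. Collecting the sign flips along the way, the symbol is -1.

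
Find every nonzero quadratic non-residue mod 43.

2 3 5 7 8 12 18 19 20 22 26 27 28 29 30 32 33 34 37 39 42

Square k = 1,…,21 (k and 43−k give the same square):
1²=1, 2²=4, 3²=9, 4²=16, 5²=25, 6²=36, 7²≡6, 8²≡21, 9²≡38, 10²≡14, 11²≡35, 12²≡15, 13²≡40, 14²≡24, 15²≡10, 16²≡41, 17²≡31, 18²≡23, 19²≡17, 20²≡13, 21²≡11 (mod 43).
The residues are {1, 4, 6, 9, 10, 11, 13, 14, 15, 16, 17, 21, 23, 24, 25, 31, 35, 36, 38, 40, 41}; the non-residues are the remaining 21 nonzero classes.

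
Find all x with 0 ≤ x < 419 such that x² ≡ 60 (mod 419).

136, 283

Since 419 ≡ 3 (mod 4), a square root of 60 is 60^((419+1)/4) = 60^105 mod 419.
Repeated squaring: 60^2≡248, 60^4≡330, 60^8≡379, 60^16≡343, 60^32≡329, 60^64≡139 (mod 419).
60^105 = 60^(64+32+8+1) ≡ 136 (mod 419).
Check: 136² = 18496 ≡ 60 (mod 419). The two roots are 136 and 283.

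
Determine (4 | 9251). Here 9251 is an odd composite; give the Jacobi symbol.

Pull out 2^2: since 9251 ≡ 3 (mod 8), (2/9251) = -1, so (2/9251)^2 = +1.
Reached (1/9251) = 1. Collecting the sign flips along the way, the symbol is +1.

1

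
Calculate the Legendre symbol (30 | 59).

Euler's criterion: (30/59) ≡ 30^29 (mod 59).
30^2 ≡ 15 (mod 59)
30^4 ≡ 48 (mod 59)
30^8 ≡ 3 (mod 59)
30^16 ≡ 9 (mod 59)
30^29 = 30^(16+8+4+1) ≡ 58 (mod 59).
Result is 58 ≡ −1, so (30/59) = −1.

-1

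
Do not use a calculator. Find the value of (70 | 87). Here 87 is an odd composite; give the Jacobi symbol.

Pull out 2: since 87 ≡ 7 (mod 8), (2/87) = +1.
Reciprocity: 35 ≡ 3 and 87 ≡ 3 (mod 4), so (35/87) = −(87/35).
Reduce top mod 35: now compute (17/35).
Reciprocity: 17 ≡ 1 and 35 ≡ 3 (mod 4), so (17/35) = +(35/17).
Reduce top mod 17: now compute (1/17).
Reached (1/17) = 1. Collecting the sign flips along the way, the symbol is -1.

-1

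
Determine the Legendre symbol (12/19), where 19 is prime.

Euler's criterion: (12/19) ≡ 12^9 (mod 19).
12^2 ≡ 11 (mod 19)
12^4 ≡ 7 (mod 19)
12^8 ≡ 11 (mod 19)
12^9 = 12^(8+1) ≡ 18 (mod 19).
Result is 18 ≡ −1, so (12/19) = −1.

-1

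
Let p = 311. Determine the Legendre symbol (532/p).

-1

Euler's criterion: (532/311) ≡ 221^155 (mod 311).
221^2 ≡ 14 (mod 311)
221^4 ≡ 196 (mod 311)
221^8 ≡ 163 (mod 311)
221^16 ≡ 134 (mod 311)
221^32 ≡ 229 (mod 311)
221^64 ≡ 193 (mod 311)
221^128 ≡ 240 (mod 311)
221^155 = 221^(128+16+8+2+1) ≡ 310 (mod 311).
Result is 310 ≡ −1, so (532/311) = −1.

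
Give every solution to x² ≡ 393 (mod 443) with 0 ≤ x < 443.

105, 338

Since 443 ≡ 3 (mod 4), a square root of 393 is 393^((443+1)/4) = 393^111 mod 443.
Repeated squaring: 393^2≡285, 393^4≡156, 393^8≡414, 393^16≡398, 393^32≡253, 393^64≡217 (mod 443).
393^111 = 393^(64+32+8+4+2+1) ≡ 105 (mod 443).
Check: 105² = 11025 ≡ 393 (mod 443). The two roots are 105 and 338.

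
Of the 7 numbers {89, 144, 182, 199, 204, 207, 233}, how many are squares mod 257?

(89/257) = +1 → QR.
(144/257) = +1 → QR.
(182/257) = -1 → non-residue.
(199/257) = +1 → QR.
(204/257) = -1 → non-residue.
(207/257) = +1 → QR.
(233/257) = -1 → non-residue.
Total quadratic residues among the 7: 4.

4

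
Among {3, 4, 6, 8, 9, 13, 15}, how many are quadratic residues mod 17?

(3/17) = -1 → non-residue.
(4/17) = +1 → QR.
(6/17) = -1 → non-residue.
(8/17) = +1 → QR.
(9/17) = +1 → QR.
(13/17) = +1 → QR.
(15/17) = +1 → QR.
Total quadratic residues among the 7: 5.

5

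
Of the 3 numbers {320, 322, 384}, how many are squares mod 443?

0

(320/443) = -1 → non-residue.
(322/443) = -1 → non-residue.
(384/443) = -1 → non-residue.
Total quadratic residues among the 3: 0.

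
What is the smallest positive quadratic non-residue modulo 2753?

(2/2753) = +1, so 2 is a residue.
(3/2753) = −1, so 3 is the smallest positive non-residue mod 2753.

3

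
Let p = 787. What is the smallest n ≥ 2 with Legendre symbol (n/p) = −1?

2

(2/787) = −1, so 2 is the smallest positive non-residue mod 787.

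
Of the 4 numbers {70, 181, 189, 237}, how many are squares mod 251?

(70/251) = -1 → non-residue.
(181/251) = +1 → QR.
(189/251) = +1 → QR.
(237/251) = +1 → QR.
Total quadratic residues among the 4: 3.

3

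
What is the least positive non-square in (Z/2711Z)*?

(2/2711) = +1, so 2 is a residue.
(3/2711) = +1, so 3 is a residue.
(4/2711) = +1, so 4 is a residue.
(5/2711) = +1, so 5 is a residue.
(6/2711) = +1, so 6 is a residue.
(7/2711) = −1, so 7 is the smallest positive non-residue mod 2711.

7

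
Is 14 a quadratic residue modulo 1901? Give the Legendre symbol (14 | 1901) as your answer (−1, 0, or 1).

Pull out 2: since 1901 ≡ 5 (mod 8), (2/1901) = -1.
Reciprocity: 7 ≡ 3 and 1901 ≡ 1 (mod 4), so (7/1901) = +(1901/7).
Reduce top mod 7: now compute (4/7).
Pull out 2^2: since 7 ≡ 7 (mod 8), (2/7) = +1, so (2/7)^2 = +1.
Reached (1/7) = 1. Collecting the sign flips along the way, the symbol is -1.

-1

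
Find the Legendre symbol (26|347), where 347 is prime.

-1

Pull out 2: since 347 ≡ 3 (mod 8), (2/347) = -1.
Reciprocity: 13 ≡ 1 and 347 ≡ 3 (mod 4), so (13/347) = +(347/13).
Reduce top mod 13: now compute (9/13).
Reciprocity: 9 ≡ 1 and 13 ≡ 1 (mod 4), so (9/13) = +(13/9).
Reduce top mod 9: now compute (4/9).
Pull out 2^2: since 9 ≡ 1 (mod 8), (2/9) = +1, so (2/9)^2 = +1.
Reached (1/9) = 1. Collecting the sign flips along the way, the symbol is -1.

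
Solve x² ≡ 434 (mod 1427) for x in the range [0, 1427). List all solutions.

87, 1340

Since 1427 ≡ 3 (mod 4), a square root of 434 is 434^((1427+1)/4) = 434^357 mod 1427.
Repeated squaring: 434^2≡1419, 434^4≡64, 434^8≡1242, 434^16≡1404, 434^32≡529, 434^64≡149, 434^128≡796, 434^256≡28 (mod 1427).
434^357 = 434^(256+64+32+4+1) ≡ 87 (mod 1427).
Check: 87² = 7569 ≡ 434 (mod 1427). The two roots are 87 and 1340.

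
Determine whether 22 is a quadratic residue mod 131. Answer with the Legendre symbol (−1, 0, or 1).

Euler's criterion: (22/131) ≡ 22^65 (mod 131).
22^2 ≡ 91 (mod 131)
22^4 ≡ 28 (mod 131)
22^8 ≡ 129 (mod 131)
22^16 ≡ 4 (mod 131)
22^32 ≡ 16 (mod 131)
22^64 ≡ 125 (mod 131)
22^65 = 22^(64+1) ≡ 130 (mod 131).
Result is 130 ≡ −1, so (22/131) = −1.

-1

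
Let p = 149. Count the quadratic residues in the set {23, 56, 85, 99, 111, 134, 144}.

2

(23/149) = -1 → non-residue.
(56/149) = -1 → non-residue.
(85/149) = +1 → QR.
(99/149) = -1 → non-residue.
(111/149) = -1 → non-residue.
(134/149) = -1 → non-residue.
(144/149) = +1 → QR.
Total quadratic residues among the 7: 2.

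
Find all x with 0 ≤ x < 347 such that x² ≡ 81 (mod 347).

9, 338

Since 347 ≡ 3 (mod 4), a square root of 81 is 81^((347+1)/4) = 81^87 mod 347.
Repeated squaring: 81^2≡315, 81^4≡330, 81^8≡289, 81^16≡241, 81^32≡132, 81^64≡74 (mod 347).
81^87 = 81^(64+16+4+2+1) ≡ 9 (mod 347).
Check: 9² = 81 ≡ 81 (mod 347). The two roots are 9 and 338.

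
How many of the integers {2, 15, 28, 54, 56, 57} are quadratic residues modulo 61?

(2/61) = -1 → non-residue.
(15/61) = +1 → QR.
(28/61) = -1 → non-residue.
(54/61) = -1 → non-residue.
(56/61) = +1 → QR.
(57/61) = +1 → QR.
Total quadratic residues among the 6: 3.

3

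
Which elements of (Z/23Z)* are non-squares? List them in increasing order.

5, 7, 10, 11, 14, 15, 17, 19, 20, 21, 22

Square k = 1,…,11 (k and 23−k give the same square):
1²=1, 2²=4, 3²=9, 4²=16, 5²≡2, 6²≡13, 7²≡3, 8²≡18, 9²≡12, 10²≡8, 11²≡6 (mod 23).
The residues are {1, 2, 3, 4, 6, 8, 9, 12, 13, 16, 18}; the non-residues are the remaining 11 nonzero classes.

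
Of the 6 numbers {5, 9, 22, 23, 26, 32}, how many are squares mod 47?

2

(5/47) = -1 → non-residue.
(9/47) = +1 → QR.
(22/47) = -1 → non-residue.
(23/47) = -1 → non-residue.
(26/47) = -1 → non-residue.
(32/47) = +1 → QR.
Total quadratic residues among the 6: 2.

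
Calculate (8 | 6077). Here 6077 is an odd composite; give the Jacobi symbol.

-1

Pull out 2^3: since 6077 ≡ 5 (mod 8), (2/6077) = -1, so (2/6077)^3 = -1.
Reached (1/6077) = 1. Collecting the sign flips along the way, the symbol is -1.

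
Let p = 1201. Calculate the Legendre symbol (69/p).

Reciprocity: 69 ≡ 1 and 1201 ≡ 1 (mod 4), so (69/1201) = +(1201/69).
Reduce top mod 69: now compute (28/69).
Pull out 2^2: since 69 ≡ 5 (mod 8), (2/69) = -1, so (2/69)^2 = +1.
Reciprocity: 7 ≡ 3 and 69 ≡ 1 (mod 4), so (7/69) = +(69/7).
Reduce top mod 7: now compute (6/7).
Pull out 2: since 7 ≡ 7 (mod 8), (2/7) = +1.
Reciprocity: 3 ≡ 3 and 7 ≡ 3 (mod 4), so (3/7) = −(7/3).
Reduce top mod 3: now compute (1/3).
Reached (1/3) = 1. Collecting the sign flips along the way, the symbol is -1.

-1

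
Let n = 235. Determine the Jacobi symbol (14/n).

Pull out 2: since 235 ≡ 3 (mod 8), (2/235) = -1.
Reciprocity: 7 ≡ 3 and 235 ≡ 3 (mod 4), so (7/235) = −(235/7).
Reduce top mod 7: now compute (4/7).
Pull out 2^2: since 7 ≡ 7 (mod 8), (2/7) = +1, so (2/7)^2 = +1.
Reached (1/7) = 1. Collecting the sign flips along the way, the symbol is +1.

1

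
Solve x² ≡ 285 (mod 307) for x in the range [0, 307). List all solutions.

63, 244

Since 307 ≡ 3 (mod 4), a square root of 285 is 285^((307+1)/4) = 285^77 mod 307.
Repeated squaring: 285^2≡177, 285^4≡15, 285^8≡225, 285^16≡277, 285^32≡286, 285^64≡134 (mod 307).
285^77 = 285^(64+8+4+1) ≡ 63 (mod 307).
Check: 63² = 3969 ≡ 285 (mod 307). The two roots are 63 and 244.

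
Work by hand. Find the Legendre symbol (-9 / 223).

-1

First reduce: -9 ≡ 214 (mod 223).
Pull out 2: since 223 ≡ 7 (mod 8), (2/223) = +1.
Reciprocity: 107 ≡ 3 and 223 ≡ 3 (mod 4), so (107/223) = −(223/107).
Reduce top mod 107: now compute (9/107).
Reciprocity: 9 ≡ 1 and 107 ≡ 3 (mod 4), so (9/107) = +(107/9).
Reduce top mod 9: now compute (8/9).
Pull out 2^3: since 9 ≡ 1 (mod 8), (2/9) = +1, so (2/9)^3 = +1.
Reached (1/9) = 1. Collecting the sign flips along the way, the symbol is -1.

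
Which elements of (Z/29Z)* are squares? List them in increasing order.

1,4,5,6,7,9,13,16,20,22,23,24,25,28

Square k = 1,…,14 (k and 29−k give the same square):
1²=1, 2²=4, 3²=9, 4²=16, 5²=25, 6²≡7, 7²≡20, 8²≡6, 9²≡23, 10²≡13, 11²≡5, 12²≡28, 13²≡24, 14²≡22 (mod 29).
So the quadratic residues mod 29 are {1, 4, 5, 6, 7, 9, 13, 16, 20, 22, 23, 24, 25, 28}.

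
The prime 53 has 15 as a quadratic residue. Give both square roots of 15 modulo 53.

53 ≡ 1 (mod 4), so we find a root by search.
Trying successive values, 11² = 121 ≡ 15 (mod 53). The other root is 53 − 11 = 42.

11, 42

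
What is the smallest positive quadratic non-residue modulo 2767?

(2/2767) = +1, so 2 is a residue.
(3/2767) = −1, so 3 is the smallest positive non-residue mod 2767.

3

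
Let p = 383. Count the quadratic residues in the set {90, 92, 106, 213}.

2

(90/383) = -1 → non-residue.
(92/383) = +1 → QR.
(106/383) = -1 → non-residue.
(213/383) = +1 → QR.
Total quadratic residues among the 4: 2.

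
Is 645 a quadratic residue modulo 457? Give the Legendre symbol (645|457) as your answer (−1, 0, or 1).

Euler's criterion: (645/457) ≡ 188^228 (mod 457).
188^2 ≡ 155 (mod 457)
188^4 ≡ 261 (mod 457)
188^8 ≡ 28 (mod 457)
188^16 ≡ 327 (mod 457)
188^32 ≡ 448 (mod 457)
188^64 ≡ 81 (mod 457)
188^128 ≡ 163 (mod 457)
188^228 = 188^(128+64+32+4) ≡ 1 (mod 457).
Result is 1, so (645/457) = 1.

1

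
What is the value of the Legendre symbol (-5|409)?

1

First reduce: -5 ≡ 404 (mod 409).
Pull out 2^2: since 409 ≡ 1 (mod 8), (2/409) = +1, so (2/409)^2 = +1.
Reciprocity: 101 ≡ 1 and 409 ≡ 1 (mod 4), so (101/409) = +(409/101).
Reduce top mod 101: now compute (5/101).
Reciprocity: 5 ≡ 1 and 101 ≡ 1 (mod 4), so (5/101) = +(101/5).
Reduce top mod 5: now compute (1/5).
Reached (1/5) = 1. Collecting the sign flips along the way, the symbol is +1.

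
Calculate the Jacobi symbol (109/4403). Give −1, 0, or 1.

Reciprocity: 109 ≡ 1 and 4403 ≡ 3 (mod 4), so (109/4403) = +(4403/109).
Reduce top mod 109: now compute (43/109).
Reciprocity: 43 ≡ 3 and 109 ≡ 1 (mod 4), so (43/109) = +(109/43).
Reduce top mod 43: now compute (23/43).
Reciprocity: 23 ≡ 3 and 43 ≡ 3 (mod 4), so (23/43) = −(43/23).
Reduce top mod 23: now compute (20/23).
Pull out 2^2: since 23 ≡ 7 (mod 8), (2/23) = +1, so (2/23)^2 = +1.
Reciprocity: 5 ≡ 1 and 23 ≡ 3 (mod 4), so (5/23) = +(23/5).
Reduce top mod 5: now compute (3/5).
Reciprocity: 3 ≡ 3 and 5 ≡ 1 (mod 4), so (3/5) = +(5/3).
Reduce top mod 3: now compute (2/3).
Pull out 2: since 3 ≡ 3 (mod 8), (2/3) = -1.
Reached (1/3) = 1. Collecting the sign flips along the way, the symbol is +1.

1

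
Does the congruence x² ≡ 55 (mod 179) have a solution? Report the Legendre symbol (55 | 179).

-1

Euler's criterion: (55/179) ≡ 55^89 (mod 179).
55^2 ≡ 161 (mod 179)
55^4 ≡ 145 (mod 179)
55^8 ≡ 82 (mod 179)
55^16 ≡ 101 (mod 179)
55^32 ≡ 177 (mod 179)
55^64 ≡ 4 (mod 179)
55^89 = 55^(64+16+8+1) ≡ 178 (mod 179).
Result is 178 ≡ −1, so (55/179) = −1.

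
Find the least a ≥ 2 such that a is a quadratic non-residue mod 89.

3

(2/89) = +1, so 2 is a residue.
(3/89) = −1, so 3 is the smallest positive non-residue mod 89.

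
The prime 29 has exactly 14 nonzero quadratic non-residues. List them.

2, 3, 8, 10, 11, 12, 14, 15, 17, 18, 19, 21, 26, 27

Square k = 1,…,14 (k and 29−k give the same square):
1²=1, 2²=4, 3²=9, 4²=16, 5²=25, 6²≡7, 7²≡20, 8²≡6, 9²≡23, 10²≡13, 11²≡5, 12²≡28, 13²≡24, 14²≡22 (mod 29).
The residues are {1, 4, 5, 6, 7, 9, 13, 16, 20, 22, 23, 24, 25, 28}; the non-residues are the remaining 14 nonzero classes.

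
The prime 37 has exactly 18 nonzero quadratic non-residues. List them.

2 5 6 8 13 14 15 17 18 19 20 22 23 24 29 31 32 35

Square k = 1,…,18 (k and 37−k give the same square):
1²=1, 2²=4, 3²=9, 4²=16, 5²=25, 6²=36, 7²≡12, 8²≡27, 9²≡7, 10²≡26, 11²≡10, 12²≡33, 13²≡21, 14²≡11, 15²≡3, 16²≡34, 17²≡30, 18²≡28 (mod 37).
The residues are {1, 3, 4, 7, 9, 10, 11, 12, 16, 21, 25, 26, 27, 28, 30, 33, 34, 36}; the non-residues are the remaining 18 nonzero classes.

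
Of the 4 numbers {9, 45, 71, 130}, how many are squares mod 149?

3

(9/149) = +1 → QR.
(45/149) = +1 → QR.
(71/149) = -1 → non-residue.
(130/149) = +1 → QR.
Total quadratic residues among the 4: 3.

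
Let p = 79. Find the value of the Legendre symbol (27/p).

Euler's criterion: (27/79) ≡ 27^39 (mod 79).
27^2 ≡ 18 (mod 79)
27^4 ≡ 8 (mod 79)
27^8 ≡ 64 (mod 79)
27^16 ≡ 67 (mod 79)
27^32 ≡ 65 (mod 79)
27^39 = 27^(32+4+2+1) ≡ 78 (mod 79).
Result is 78 ≡ −1, so (27/79) = −1.

-1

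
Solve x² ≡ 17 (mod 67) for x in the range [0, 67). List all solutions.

33, 34

Since 67 ≡ 3 (mod 4), a square root of 17 is 17^((67+1)/4) = 17^17 mod 67.
Repeated squaring: 17^2≡21, 17^4≡39, 17^8≡47, 17^16≡65 (mod 67).
17^17 = 17^(16+1) ≡ 33 (mod 67).
Check: 33² = 1089 ≡ 17 (mod 67). The two roots are 33 and 34.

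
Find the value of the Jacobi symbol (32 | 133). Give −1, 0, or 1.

Pull out 2^5: since 133 ≡ 5 (mod 8), (2/133) = -1, so (2/133)^5 = -1.
Reached (1/133) = 1. Collecting the sign flips along the way, the symbol is -1.

-1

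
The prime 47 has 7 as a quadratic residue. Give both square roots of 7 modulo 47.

Since 47 ≡ 3 (mod 4), a square root of 7 is 7^((47+1)/4) = 7^12 mod 47.
Repeated squaring: 7^2≡2, 7^4≡4, 7^8≡16 (mod 47).
7^12 = 7^(8+4) ≡ 17 (mod 47).
Check: 17² = 289 ≡ 7 (mod 47). The two roots are 17 and 30.

17, 30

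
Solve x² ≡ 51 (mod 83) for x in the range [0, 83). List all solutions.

Since 83 ≡ 3 (mod 4), a square root of 51 is 51^((83+1)/4) = 51^21 mod 83.
Repeated squaring: 51^2≡28, 51^4≡37, 51^8≡41, 51^16≡21 (mod 83).
51^21 = 51^(16+4+1) ≡ 36 (mod 83).
Check: 36² = 1296 ≡ 51 (mod 83). The two roots are 36 and 47.

36, 47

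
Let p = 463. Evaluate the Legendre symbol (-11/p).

First reduce: -11 ≡ 452 (mod 463).
Pull out 2^2: since 463 ≡ 7 (mod 8), (2/463) = +1, so (2/463)^2 = +1.
Reciprocity: 113 ≡ 1 and 463 ≡ 3 (mod 4), so (113/463) = +(463/113).
Reduce top mod 113: now compute (11/113).
Reciprocity: 11 ≡ 3 and 113 ≡ 1 (mod 4), so (11/113) = +(113/11).
Reduce top mod 11: now compute (3/11).
Reciprocity: 3 ≡ 3 and 11 ≡ 3 (mod 4), so (3/11) = −(11/3).
Reduce top mod 3: now compute (2/3).
Pull out 2: since 3 ≡ 3 (mod 8), (2/3) = -1.
Reached (1/3) = 1. Collecting the sign flips along the way, the symbol is +1.

1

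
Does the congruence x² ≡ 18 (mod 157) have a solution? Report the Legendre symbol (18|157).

Pull out 2: since 157 ≡ 5 (mod 8), (2/157) = -1.
Reciprocity: 9 ≡ 1 and 157 ≡ 1 (mod 4), so (9/157) = +(157/9).
Reduce top mod 9: now compute (4/9).
Pull out 2^2: since 9 ≡ 1 (mod 8), (2/9) = +1, so (2/9)^2 = +1.
Reached (1/9) = 1. Collecting the sign flips along the way, the symbol is -1.

-1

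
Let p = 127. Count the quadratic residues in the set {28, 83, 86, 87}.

(28/127) = -1 → non-residue.
(83/127) = -1 → non-residue.
(86/127) = -1 → non-residue.
(87/127) = +1 → QR.
Total quadratic residues among the 4: 1.

1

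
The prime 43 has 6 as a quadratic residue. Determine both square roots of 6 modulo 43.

7, 36

Since 43 ≡ 3 (mod 4), a square root of 6 is 6^((43+1)/4) = 6^11 mod 43.
Repeated squaring: 6^2≡36, 6^4≡6, 6^8≡36 (mod 43).
6^11 = 6^(8+2+1) ≡ 36 (mod 43).
Check: 36² = 1296 ≡ 6 (mod 43). The two roots are 7 and 36.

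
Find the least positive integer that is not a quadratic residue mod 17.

3

(2/17) = +1, so 2 is a residue.
(3/17) = −1, so 3 is the smallest positive non-residue mod 17.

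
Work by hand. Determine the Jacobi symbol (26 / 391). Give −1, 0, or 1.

1

Pull out 2: since 391 ≡ 7 (mod 8), (2/391) = +1.
Reciprocity: 13 ≡ 1 and 391 ≡ 3 (mod 4), so (13/391) = +(391/13).
Reduce top mod 13: now compute (1/13).
Reached (1/13) = 1. Collecting the sign flips along the way, the symbol is +1.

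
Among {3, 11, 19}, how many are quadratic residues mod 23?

(3/23) = +1 → QR.
(11/23) = -1 → non-residue.
(19/23) = -1 → non-residue.
Total quadratic residues among the 3: 1.

1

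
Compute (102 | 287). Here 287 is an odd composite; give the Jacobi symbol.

Pull out 2: since 287 ≡ 7 (mod 8), (2/287) = +1.
Reciprocity: 51 ≡ 3 and 287 ≡ 3 (mod 4), so (51/287) = −(287/51).
Reduce top mod 51: now compute (32/51).
Pull out 2^5: since 51 ≡ 3 (mod 8), (2/51) = -1, so (2/51)^5 = -1.
Reached (1/51) = 1. Collecting the sign flips along the way, the symbol is +1.

1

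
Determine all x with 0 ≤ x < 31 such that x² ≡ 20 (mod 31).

Since 31 ≡ 3 (mod 4), a square root of 20 is 20^((31+1)/4) = 20^8 mod 31.
Repeated squaring: 20^2≡28, 20^4≡9, 20^8≡19 (mod 31).
20^8 = 20^(8) ≡ 19 (mod 31).
Check: 19² = 361 ≡ 20 (mod 31). The two roots are 12 and 19.

12, 19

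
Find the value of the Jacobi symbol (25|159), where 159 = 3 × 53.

Reciprocity: 25 ≡ 1 and 159 ≡ 3 (mod 4), so (25/159) = +(159/25).
Reduce top mod 25: now compute (9/25).
Reciprocity: 9 ≡ 1 and 25 ≡ 1 (mod 4), so (9/25) = +(25/9).
Reduce top mod 9: now compute (7/9).
Reciprocity: 7 ≡ 3 and 9 ≡ 1 (mod 4), so (7/9) = +(9/7).
Reduce top mod 7: now compute (2/7).
Pull out 2: since 7 ≡ 7 (mod 8), (2/7) = +1.
Reached (1/7) = 1. Collecting the sign flips along the way, the symbol is +1.

1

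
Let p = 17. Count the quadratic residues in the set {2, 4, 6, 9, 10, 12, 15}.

4

(2/17) = +1 → QR.
(4/17) = +1 → QR.
(6/17) = -1 → non-residue.
(9/17) = +1 → QR.
(10/17) = -1 → non-residue.
(12/17) = -1 → non-residue.
(15/17) = +1 → QR.
Total quadratic residues among the 7: 4.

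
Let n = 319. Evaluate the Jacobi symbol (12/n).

Pull out 2^2: since 319 ≡ 7 (mod 8), (2/319) = +1, so (2/319)^2 = +1.
Reciprocity: 3 ≡ 3 and 319 ≡ 3 (mod 4), so (3/319) = −(319/3).
Reduce top mod 3: now compute (1/3).
Reached (1/3) = 1. Collecting the sign flips along the way, the symbol is -1.

-1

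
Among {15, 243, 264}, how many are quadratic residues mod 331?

(15/331) = -1 → non-residue.
(243/331) = -1 → non-residue.
(264/331) = -1 → non-residue.
Total quadratic residues among the 3: 0.

0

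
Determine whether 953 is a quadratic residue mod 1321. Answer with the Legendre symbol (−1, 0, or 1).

Reciprocity: 953 ≡ 1 and 1321 ≡ 1 (mod 4), so (953/1321) = +(1321/953).
Reduce top mod 953: now compute (368/953).
Pull out 2^4: since 953 ≡ 1 (mod 8), (2/953) = +1, so (2/953)^4 = +1.
Reciprocity: 23 ≡ 3 and 953 ≡ 1 (mod 4), so (23/953) = +(953/23).
Reduce top mod 23: now compute (10/23).
Pull out 2: since 23 ≡ 7 (mod 8), (2/23) = +1.
Reciprocity: 5 ≡ 1 and 23 ≡ 3 (mod 4), so (5/23) = +(23/5).
Reduce top mod 5: now compute (3/5).
Reciprocity: 3 ≡ 3 and 5 ≡ 1 (mod 4), so (3/5) = +(5/3).
Reduce top mod 3: now compute (2/3).
Pull out 2: since 3 ≡ 3 (mod 8), (2/3) = -1.
Reached (1/3) = 1. Collecting the sign flips along the way, the symbol is -1.

-1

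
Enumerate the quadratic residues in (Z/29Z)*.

Square k = 1,…,14 (k and 29−k give the same square):
1²=1, 2²=4, 3²=9, 4²=16, 5²=25, 6²≡7, 7²≡20, 8²≡6, 9²≡23, 10²≡13, 11²≡5, 12²≡28, 13²≡24, 14²≡22 (mod 29).
So the quadratic residues mod 29 are {1, 4, 5, 6, 7, 9, 13, 16, 20, 22, 23, 24, 25, 28}.

1 4 5 6 7 9 13 16 20 22 23 24 25 28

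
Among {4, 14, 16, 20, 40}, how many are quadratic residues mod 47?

3

(4/47) = +1 → QR.
(14/47) = +1 → QR.
(16/47) = +1 → QR.
(20/47) = -1 → non-residue.
(40/47) = -1 → non-residue.
Total quadratic residues among the 5: 3.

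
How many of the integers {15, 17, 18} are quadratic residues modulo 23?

1

(15/23) = -1 → non-residue.
(17/23) = -1 → non-residue.
(18/23) = +1 → QR.
Total quadratic residues among the 3: 1.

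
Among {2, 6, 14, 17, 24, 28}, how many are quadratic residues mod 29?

(2/29) = -1 → non-residue.
(6/29) = +1 → QR.
(14/29) = -1 → non-residue.
(17/29) = -1 → non-residue.
(24/29) = +1 → QR.
(28/29) = +1 → QR.
Total quadratic residues among the 6: 3.

3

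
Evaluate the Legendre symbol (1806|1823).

-1

Pull out 2: since 1823 ≡ 7 (mod 8), (2/1823) = +1.
Reciprocity: 903 ≡ 3 and 1823 ≡ 3 (mod 4), so (903/1823) = −(1823/903).
Reduce top mod 903: now compute (17/903).
Reciprocity: 17 ≡ 1 and 903 ≡ 3 (mod 4), so (17/903) = +(903/17).
Reduce top mod 17: now compute (2/17).
Pull out 2: since 17 ≡ 1 (mod 8), (2/17) = +1.
Reached (1/17) = 1. Collecting the sign flips along the way, the symbol is -1.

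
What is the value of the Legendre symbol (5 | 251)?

Reciprocity: 5 ≡ 1 and 251 ≡ 3 (mod 4), so (5/251) = +(251/5).
Reduce top mod 5: now compute (1/5).
Reached (1/5) = 1. Collecting the sign flips along the way, the symbol is +1.

1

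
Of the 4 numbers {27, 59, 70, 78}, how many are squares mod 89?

(27/89) = -1 → non-residue.
(59/89) = -1 → non-residue.
(70/89) = -1 → non-residue.
(78/89) = +1 → QR.
Total quadratic residues among the 4: 1.

1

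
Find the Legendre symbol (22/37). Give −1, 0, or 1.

Pull out 2: since 37 ≡ 5 (mod 8), (2/37) = -1.
Reciprocity: 11 ≡ 3 and 37 ≡ 1 (mod 4), so (11/37) = +(37/11).
Reduce top mod 11: now compute (4/11).
Pull out 2^2: since 11 ≡ 3 (mod 8), (2/11) = -1, so (2/11)^2 = +1.
Reached (1/11) = 1. Collecting the sign flips along the way, the symbol is -1.

-1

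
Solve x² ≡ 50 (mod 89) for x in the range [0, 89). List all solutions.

36, 53

89 ≡ 1 (mod 4), so we find a root by search.
Trying successive values, 36² = 1296 ≡ 50 (mod 89). The other root is 89 − 36 = 53.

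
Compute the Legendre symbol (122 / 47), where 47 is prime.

Euler's criterion: (122/47) ≡ 28^23 (mod 47).
28^2 ≡ 32 (mod 47)
28^4 ≡ 37 (mod 47)
28^8 ≡ 6 (mod 47)
28^16 ≡ 36 (mod 47)
28^23 = 28^(16+4+2+1) ≡ 1 (mod 47).
Result is 1, so (122/47) = 1.

1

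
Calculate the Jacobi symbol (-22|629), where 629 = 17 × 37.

First reduce: -22 ≡ 607 (mod 629).
Reciprocity: 607 ≡ 3 and 629 ≡ 1 (mod 4), so (607/629) = +(629/607).
Reduce top mod 607: now compute (22/607).
Pull out 2: since 607 ≡ 7 (mod 8), (2/607) = +1.
Reciprocity: 11 ≡ 3 and 607 ≡ 3 (mod 4), so (11/607) = −(607/11).
Reduce top mod 11: now compute (2/11).
Pull out 2: since 11 ≡ 3 (mod 8), (2/11) = -1.
Reached (1/11) = 1. Collecting the sign flips along the way, the symbol is +1.

1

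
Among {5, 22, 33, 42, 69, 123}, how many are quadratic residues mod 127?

3

(5/127) = -1 → non-residue.
(22/127) = +1 → QR.
(33/127) = -1 → non-residue.
(42/127) = +1 → QR.
(69/127) = +1 → QR.
(123/127) = -1 → non-residue.
Total quadratic residues among the 6: 3.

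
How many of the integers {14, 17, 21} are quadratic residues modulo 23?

(14/23) = -1 → non-residue.
(17/23) = -1 → non-residue.
(21/23) = -1 → non-residue.
Total quadratic residues among the 3: 0.

0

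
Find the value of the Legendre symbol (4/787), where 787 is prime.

Pull out 2^2: since 787 ≡ 3 (mod 8), (2/787) = -1, so (2/787)^2 = +1.
Reached (1/787) = 1. Collecting the sign flips along the way, the symbol is +1.

1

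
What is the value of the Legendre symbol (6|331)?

1

Pull out 2: since 331 ≡ 3 (mod 8), (2/331) = -1.
Reciprocity: 3 ≡ 3 and 331 ≡ 3 (mod 4), so (3/331) = −(331/3).
Reduce top mod 3: now compute (1/3).
Reached (1/3) = 1. Collecting the sign flips along the way, the symbol is +1.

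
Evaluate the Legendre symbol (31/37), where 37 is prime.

-1

Reciprocity: 31 ≡ 3 and 37 ≡ 1 (mod 4), so (31/37) = +(37/31).
Reduce top mod 31: now compute (6/31).
Pull out 2: since 31 ≡ 7 (mod 8), (2/31) = +1.
Reciprocity: 3 ≡ 3 and 31 ≡ 3 (mod 4), so (3/31) = −(31/3).
Reduce top mod 3: now compute (1/3).
Reached (1/3) = 1. Collecting the sign flips along the way, the symbol is -1.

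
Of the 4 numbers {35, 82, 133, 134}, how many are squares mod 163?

(35/163) = +1 → QR.
(82/163) = -1 → non-residue.
(133/163) = +1 → QR.
(134/163) = +1 → QR.
Total quadratic residues among the 4: 3.

3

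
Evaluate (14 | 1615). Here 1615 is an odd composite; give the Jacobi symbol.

Pull out 2: since 1615 ≡ 7 (mod 8), (2/1615) = +1.
Reciprocity: 7 ≡ 3 and 1615 ≡ 3 (mod 4), so (7/1615) = −(1615/7).
Reduce top mod 7: now compute (5/7).
Reciprocity: 5 ≡ 1 and 7 ≡ 3 (mod 4), so (5/7) = +(7/5).
Reduce top mod 5: now compute (2/5).
Pull out 2: since 5 ≡ 5 (mod 8), (2/5) = -1.
Reached (1/5) = 1. Collecting the sign flips along the way, the symbol is +1.

1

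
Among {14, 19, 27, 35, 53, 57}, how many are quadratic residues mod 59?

(14/59) = -1 → non-residue.
(19/59) = +1 → QR.
(27/59) = +1 → QR.
(35/59) = +1 → QR.
(53/59) = +1 → QR.
(57/59) = +1 → QR.
Total quadratic residues among the 6: 5.

5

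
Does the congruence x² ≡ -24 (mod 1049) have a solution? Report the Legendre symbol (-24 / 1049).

First reduce: -24 ≡ 1025 (mod 1049).
Reciprocity: 1025 ≡ 1 and 1049 ≡ 1 (mod 4), so (1025/1049) = +(1049/1025).
Reduce top mod 1025: now compute (24/1025).
Pull out 2^3: since 1025 ≡ 1 (mod 8), (2/1025) = +1, so (2/1025)^3 = +1.
Reciprocity: 3 ≡ 3 and 1025 ≡ 1 (mod 4), so (3/1025) = +(1025/3).
Reduce top mod 3: now compute (2/3).
Pull out 2: since 3 ≡ 3 (mod 8), (2/3) = -1.
Reached (1/3) = 1. Collecting the sign flips along the way, the symbol is -1.

-1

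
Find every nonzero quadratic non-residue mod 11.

2, 6, 7, 8, 10

Square k = 1,…,5 (k and 11−k give the same square):
1²=1, 2²=4, 3²=9, 4²≡5, 5²≡3 (mod 11).
The residues are {1, 3, 4, 5, 9}; the non-residues are the remaining 5 nonzero classes.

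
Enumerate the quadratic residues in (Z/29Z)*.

Square k = 1,…,14 (k and 29−k give the same square):
1²=1, 2²=4, 3²=9, 4²=16, 5²=25, 6²≡7, 7²≡20, 8²≡6, 9²≡23, 10²≡13, 11²≡5, 12²≡28, 13²≡24, 14²≡22 (mod 29).
So the quadratic residues mod 29 are {1, 4, 5, 6, 7, 9, 13, 16, 20, 22, 23, 24, 25, 28}.

1, 4, 5, 6, 7, 9, 13, 16, 20, 22, 23, 24, 25, 28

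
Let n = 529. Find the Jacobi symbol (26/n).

Pull out 2: since 529 ≡ 1 (mod 8), (2/529) = +1.
Reciprocity: 13 ≡ 1 and 529 ≡ 1 (mod 4), so (13/529) = +(529/13).
Reduce top mod 13: now compute (9/13).
Reciprocity: 9 ≡ 1 and 13 ≡ 1 (mod 4), so (9/13) = +(13/9).
Reduce top mod 9: now compute (4/9).
Pull out 2^2: since 9 ≡ 1 (mod 8), (2/9) = +1, so (2/9)^2 = +1.
Reached (1/9) = 1. Collecting the sign flips along the way, the symbol is +1.

1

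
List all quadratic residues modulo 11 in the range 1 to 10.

Square k = 1,…,5 (k and 11−k give the same square):
1²=1, 2²=4, 3²=9, 4²≡5, 5²≡3 (mod 11).
So the quadratic residues mod 11 are {1, 3, 4, 5, 9}.

1, 3, 4, 5, 9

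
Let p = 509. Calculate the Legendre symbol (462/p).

-1

Euler's criterion: (462/509) ≡ 462^254 (mod 509).
462^2 ≡ 173 (mod 509)
462^4 ≡ 407 (mod 509)
462^8 ≡ 224 (mod 509)
462^16 ≡ 294 (mod 509)
462^32 ≡ 415 (mod 509)
462^64 ≡ 183 (mod 509)
462^128 ≡ 404 (mod 509)
462^254 = 462^(128+64+32+16+8+4+2) ≡ 508 (mod 509).
Result is 508 ≡ −1, so (462/509) = −1.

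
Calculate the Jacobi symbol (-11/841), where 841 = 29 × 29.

1

First reduce: -11 ≡ 830 (mod 841).
Pull out 2: since 841 ≡ 1 (mod 8), (2/841) = +1.
Reciprocity: 415 ≡ 3 and 841 ≡ 1 (mod 4), so (415/841) = +(841/415).
Reduce top mod 415: now compute (11/415).
Reciprocity: 11 ≡ 3 and 415 ≡ 3 (mod 4), so (11/415) = −(415/11).
Reduce top mod 11: now compute (8/11).
Pull out 2^3: since 11 ≡ 3 (mod 8), (2/11) = -1, so (2/11)^3 = -1.
Reached (1/11) = 1. Collecting the sign flips along the way, the symbol is +1.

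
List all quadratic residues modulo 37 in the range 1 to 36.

1,3,4,7,9,10,11,12,16,21,25,26,27,28,30,33,34,36

Square k = 1,…,18 (k and 37−k give the same square):
1²=1, 2²=4, 3²=9, 4²=16, 5²=25, 6²=36, 7²≡12, 8²≡27, 9²≡7, 10²≡26, 11²≡10, 12²≡33, 13²≡21, 14²≡11, 15²≡3, 16²≡34, 17²≡30, 18²≡28 (mod 37).
So the quadratic residues mod 37 are {1, 3, 4, 7, 9, 10, 11, 12, 16, 21, 25, 26, 27, 28, 30, 33, 34, 36}.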